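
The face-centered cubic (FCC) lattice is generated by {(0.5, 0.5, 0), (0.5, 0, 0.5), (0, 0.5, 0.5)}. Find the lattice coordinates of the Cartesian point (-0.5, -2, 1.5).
-4b₁ + 3b₂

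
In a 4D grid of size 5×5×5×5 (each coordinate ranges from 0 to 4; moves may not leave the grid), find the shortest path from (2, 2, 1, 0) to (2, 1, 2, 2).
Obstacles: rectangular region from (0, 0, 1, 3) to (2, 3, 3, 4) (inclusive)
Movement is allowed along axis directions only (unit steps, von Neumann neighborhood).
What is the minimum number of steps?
4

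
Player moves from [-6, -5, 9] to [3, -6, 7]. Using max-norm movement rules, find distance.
9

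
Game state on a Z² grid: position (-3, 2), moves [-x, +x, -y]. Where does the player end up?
(-3, 1)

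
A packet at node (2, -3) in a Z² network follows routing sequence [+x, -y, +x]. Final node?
(4, -4)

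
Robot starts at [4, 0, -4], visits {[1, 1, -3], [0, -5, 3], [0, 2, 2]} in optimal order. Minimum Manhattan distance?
20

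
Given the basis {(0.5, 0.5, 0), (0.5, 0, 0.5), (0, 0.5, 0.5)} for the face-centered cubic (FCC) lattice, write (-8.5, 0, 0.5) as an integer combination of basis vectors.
-9b₁ - 8b₂ + 9b₃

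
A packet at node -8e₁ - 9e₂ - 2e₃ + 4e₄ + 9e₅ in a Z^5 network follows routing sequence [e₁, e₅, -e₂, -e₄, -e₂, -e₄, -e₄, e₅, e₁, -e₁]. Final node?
(-7, -11, -2, 1, 11)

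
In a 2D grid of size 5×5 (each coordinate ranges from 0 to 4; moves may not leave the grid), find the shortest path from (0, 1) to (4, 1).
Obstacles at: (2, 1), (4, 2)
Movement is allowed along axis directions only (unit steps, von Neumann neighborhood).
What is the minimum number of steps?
6
(one shortest path: (0, 1) → (1, 1) → (1, 0) → (2, 0) → (3, 0) → (4, 0) → (4, 1))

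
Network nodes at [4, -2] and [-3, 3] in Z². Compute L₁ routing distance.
12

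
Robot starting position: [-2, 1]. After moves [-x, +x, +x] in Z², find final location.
(-1, 1)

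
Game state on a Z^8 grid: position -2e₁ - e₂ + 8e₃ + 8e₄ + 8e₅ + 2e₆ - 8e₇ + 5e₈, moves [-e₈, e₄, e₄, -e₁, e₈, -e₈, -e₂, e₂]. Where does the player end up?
(-3, -1, 8, 10, 8, 2, -8, 4)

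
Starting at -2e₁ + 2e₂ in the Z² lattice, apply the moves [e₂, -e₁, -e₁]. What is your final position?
(-4, 3)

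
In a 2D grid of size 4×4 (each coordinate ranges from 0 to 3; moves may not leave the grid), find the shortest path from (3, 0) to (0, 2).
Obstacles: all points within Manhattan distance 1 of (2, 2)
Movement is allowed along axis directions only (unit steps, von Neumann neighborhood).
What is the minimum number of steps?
5
(one shortest path: (3, 0) → (2, 0) → (1, 0) → (0, 0) → (0, 1) → (0, 2))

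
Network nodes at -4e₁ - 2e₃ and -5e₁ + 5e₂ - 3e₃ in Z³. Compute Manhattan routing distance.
7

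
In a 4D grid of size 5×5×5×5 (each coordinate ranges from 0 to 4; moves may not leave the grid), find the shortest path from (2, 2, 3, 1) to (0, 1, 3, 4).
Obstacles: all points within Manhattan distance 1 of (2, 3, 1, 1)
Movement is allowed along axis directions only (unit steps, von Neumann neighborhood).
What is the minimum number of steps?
6
(one shortest path: (2, 2, 3, 1) → (1, 2, 3, 1) → (0, 2, 3, 1) → (0, 1, 3, 1) → (0, 1, 3, 2) → (0, 1, 3, 3) → (0, 1, 3, 4))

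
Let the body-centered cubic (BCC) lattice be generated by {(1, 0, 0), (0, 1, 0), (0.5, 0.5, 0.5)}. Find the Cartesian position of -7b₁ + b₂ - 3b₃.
(-8.5, -0.5, -1.5)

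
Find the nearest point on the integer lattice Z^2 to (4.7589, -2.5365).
(5, -3)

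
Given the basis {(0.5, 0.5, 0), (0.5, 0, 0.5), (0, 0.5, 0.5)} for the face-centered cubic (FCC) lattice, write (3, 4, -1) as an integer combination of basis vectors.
8b₁ - 2b₂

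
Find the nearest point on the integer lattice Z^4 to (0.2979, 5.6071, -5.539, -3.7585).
(0, 6, -6, -4)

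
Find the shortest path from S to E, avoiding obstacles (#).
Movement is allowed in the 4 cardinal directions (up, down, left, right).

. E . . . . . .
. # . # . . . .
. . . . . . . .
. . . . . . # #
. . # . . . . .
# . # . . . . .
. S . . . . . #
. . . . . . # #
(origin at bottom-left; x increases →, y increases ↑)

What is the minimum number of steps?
8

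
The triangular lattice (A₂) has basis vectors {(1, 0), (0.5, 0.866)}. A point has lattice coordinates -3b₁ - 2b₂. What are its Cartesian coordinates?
(-4, -1.732)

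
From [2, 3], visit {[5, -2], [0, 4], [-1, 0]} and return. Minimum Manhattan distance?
24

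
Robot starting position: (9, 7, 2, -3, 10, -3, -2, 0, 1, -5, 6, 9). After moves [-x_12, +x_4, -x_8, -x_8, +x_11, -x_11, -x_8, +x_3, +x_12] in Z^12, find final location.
(9, 7, 3, -2, 10, -3, -2, -3, 1, -5, 6, 9)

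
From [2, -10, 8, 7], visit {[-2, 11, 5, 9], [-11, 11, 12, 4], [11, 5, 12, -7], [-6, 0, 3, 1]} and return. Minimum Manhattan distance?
156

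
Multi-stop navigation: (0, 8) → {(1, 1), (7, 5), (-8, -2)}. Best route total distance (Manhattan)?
32
(one optimal route: (0, 8) → (7, 5) → (1, 1) → (-8, -2))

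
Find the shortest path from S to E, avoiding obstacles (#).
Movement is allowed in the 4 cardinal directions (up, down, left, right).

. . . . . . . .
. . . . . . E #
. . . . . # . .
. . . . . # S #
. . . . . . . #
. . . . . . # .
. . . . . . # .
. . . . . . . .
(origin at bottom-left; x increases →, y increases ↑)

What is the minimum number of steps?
2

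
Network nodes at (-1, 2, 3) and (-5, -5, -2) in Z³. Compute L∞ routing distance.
7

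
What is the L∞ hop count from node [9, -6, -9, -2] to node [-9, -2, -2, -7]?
18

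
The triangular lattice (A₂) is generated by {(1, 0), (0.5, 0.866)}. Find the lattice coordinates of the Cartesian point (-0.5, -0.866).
-b₂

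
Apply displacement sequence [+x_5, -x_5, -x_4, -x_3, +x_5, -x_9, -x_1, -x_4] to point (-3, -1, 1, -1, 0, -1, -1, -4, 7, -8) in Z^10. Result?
(-4, -1, 0, -3, 1, -1, -1, -4, 6, -8)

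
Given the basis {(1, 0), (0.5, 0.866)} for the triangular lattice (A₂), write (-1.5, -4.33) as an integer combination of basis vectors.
b₁ - 5b₂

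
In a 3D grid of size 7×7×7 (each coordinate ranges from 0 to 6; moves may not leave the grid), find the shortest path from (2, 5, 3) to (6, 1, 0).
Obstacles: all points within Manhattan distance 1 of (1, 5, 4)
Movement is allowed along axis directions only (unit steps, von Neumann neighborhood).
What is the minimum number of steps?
11
(one shortest path: (2, 5, 3) → (3, 5, 3) → (4, 5, 3) → (5, 5, 3) → (6, 5, 3) → (6, 4, 3) → (6, 3, 3) → (6, 2, 3) → (6, 1, 3) → (6, 1, 2) → (6, 1, 1) → (6, 1, 0))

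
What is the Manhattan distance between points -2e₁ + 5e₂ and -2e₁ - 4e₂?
9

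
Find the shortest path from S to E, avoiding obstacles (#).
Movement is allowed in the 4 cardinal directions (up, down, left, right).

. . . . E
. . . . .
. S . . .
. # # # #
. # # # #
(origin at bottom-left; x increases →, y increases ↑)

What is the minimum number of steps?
5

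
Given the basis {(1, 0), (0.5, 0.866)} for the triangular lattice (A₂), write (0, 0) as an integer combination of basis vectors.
0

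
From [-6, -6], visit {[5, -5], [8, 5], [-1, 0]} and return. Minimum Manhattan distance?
50
(one optimal route: (-6, -6) → (5, -5) → (8, 5) → (-1, 0) → (-6, -6))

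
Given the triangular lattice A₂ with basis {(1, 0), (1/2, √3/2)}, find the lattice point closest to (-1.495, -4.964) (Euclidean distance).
(-1, -5.196)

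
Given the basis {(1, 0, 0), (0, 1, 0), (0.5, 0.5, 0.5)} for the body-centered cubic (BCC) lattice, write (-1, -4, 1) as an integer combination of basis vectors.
-2b₁ - 5b₂ + 2b₃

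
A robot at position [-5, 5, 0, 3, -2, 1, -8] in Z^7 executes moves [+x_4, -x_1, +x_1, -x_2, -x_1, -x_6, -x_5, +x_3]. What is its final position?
(-6, 4, 1, 4, -3, 0, -8)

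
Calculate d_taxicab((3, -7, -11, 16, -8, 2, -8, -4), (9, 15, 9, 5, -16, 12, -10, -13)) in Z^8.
88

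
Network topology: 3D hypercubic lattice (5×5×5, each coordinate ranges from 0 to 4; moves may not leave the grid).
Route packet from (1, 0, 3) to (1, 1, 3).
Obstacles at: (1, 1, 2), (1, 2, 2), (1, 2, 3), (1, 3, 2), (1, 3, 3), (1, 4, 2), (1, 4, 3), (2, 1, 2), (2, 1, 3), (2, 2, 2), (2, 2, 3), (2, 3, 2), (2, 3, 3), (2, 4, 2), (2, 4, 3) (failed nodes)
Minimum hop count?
1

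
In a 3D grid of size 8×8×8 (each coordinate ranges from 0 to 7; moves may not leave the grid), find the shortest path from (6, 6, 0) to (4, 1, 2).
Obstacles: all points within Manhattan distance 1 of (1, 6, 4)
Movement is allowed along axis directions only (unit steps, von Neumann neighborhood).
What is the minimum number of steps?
9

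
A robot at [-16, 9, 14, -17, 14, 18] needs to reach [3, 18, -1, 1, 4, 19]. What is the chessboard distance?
19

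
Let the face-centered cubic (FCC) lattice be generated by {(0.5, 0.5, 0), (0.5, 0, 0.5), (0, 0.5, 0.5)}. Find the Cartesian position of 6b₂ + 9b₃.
(3, 4.5, 7.5)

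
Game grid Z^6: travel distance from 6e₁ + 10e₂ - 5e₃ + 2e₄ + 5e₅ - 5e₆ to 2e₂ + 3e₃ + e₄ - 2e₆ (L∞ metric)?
8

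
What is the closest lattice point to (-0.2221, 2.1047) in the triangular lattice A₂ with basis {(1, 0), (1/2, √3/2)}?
(0, 1.732)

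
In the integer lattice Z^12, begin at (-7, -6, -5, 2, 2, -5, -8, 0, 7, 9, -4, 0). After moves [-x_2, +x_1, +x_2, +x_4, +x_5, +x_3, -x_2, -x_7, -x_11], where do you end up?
(-6, -7, -4, 3, 3, -5, -9, 0, 7, 9, -5, 0)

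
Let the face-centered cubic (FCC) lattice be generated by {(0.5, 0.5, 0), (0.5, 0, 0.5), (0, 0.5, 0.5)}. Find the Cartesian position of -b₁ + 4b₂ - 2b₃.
(1.5, -1.5, 1)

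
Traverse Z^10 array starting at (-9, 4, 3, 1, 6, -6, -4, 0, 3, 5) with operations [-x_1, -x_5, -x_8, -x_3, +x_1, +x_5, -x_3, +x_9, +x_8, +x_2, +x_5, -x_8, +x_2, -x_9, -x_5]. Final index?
(-9, 6, 1, 1, 6, -6, -4, -1, 3, 5)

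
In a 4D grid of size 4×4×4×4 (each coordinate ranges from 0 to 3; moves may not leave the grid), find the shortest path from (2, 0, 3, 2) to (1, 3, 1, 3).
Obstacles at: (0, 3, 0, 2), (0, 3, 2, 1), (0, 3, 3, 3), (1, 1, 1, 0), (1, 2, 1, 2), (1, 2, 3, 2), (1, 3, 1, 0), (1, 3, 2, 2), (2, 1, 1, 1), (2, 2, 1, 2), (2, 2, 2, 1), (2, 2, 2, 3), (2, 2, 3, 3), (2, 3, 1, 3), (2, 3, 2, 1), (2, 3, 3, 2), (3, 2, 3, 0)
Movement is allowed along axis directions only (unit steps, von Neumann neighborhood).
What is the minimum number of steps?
7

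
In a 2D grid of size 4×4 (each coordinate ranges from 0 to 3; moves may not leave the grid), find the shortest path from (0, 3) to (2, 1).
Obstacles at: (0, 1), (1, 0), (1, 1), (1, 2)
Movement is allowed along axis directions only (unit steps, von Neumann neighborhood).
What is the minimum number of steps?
4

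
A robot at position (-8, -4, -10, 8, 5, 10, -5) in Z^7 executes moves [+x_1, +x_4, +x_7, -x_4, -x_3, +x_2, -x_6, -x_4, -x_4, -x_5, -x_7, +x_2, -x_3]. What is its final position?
(-7, -2, -12, 6, 4, 9, -5)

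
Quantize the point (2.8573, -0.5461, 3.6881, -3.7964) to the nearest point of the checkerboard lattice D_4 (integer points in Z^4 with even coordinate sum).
(3, -1, 4, -4)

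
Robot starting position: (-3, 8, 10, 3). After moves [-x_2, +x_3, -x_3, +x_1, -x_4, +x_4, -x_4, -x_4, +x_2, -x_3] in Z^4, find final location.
(-2, 8, 9, 1)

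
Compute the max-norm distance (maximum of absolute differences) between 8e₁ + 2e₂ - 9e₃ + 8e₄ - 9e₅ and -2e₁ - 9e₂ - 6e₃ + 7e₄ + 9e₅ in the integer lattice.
18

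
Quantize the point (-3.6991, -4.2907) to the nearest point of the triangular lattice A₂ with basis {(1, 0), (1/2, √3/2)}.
(-3.5, -4.33)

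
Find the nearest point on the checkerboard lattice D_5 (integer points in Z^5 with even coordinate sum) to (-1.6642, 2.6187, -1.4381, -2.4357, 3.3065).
(-2, 3, -2, -2, 3)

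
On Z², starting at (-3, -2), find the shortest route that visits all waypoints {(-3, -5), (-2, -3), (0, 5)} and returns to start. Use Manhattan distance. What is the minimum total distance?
26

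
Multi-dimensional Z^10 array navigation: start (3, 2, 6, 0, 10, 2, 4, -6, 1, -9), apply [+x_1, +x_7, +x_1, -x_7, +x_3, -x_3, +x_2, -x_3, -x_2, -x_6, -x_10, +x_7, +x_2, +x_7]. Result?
(5, 3, 5, 0, 10, 1, 6, -6, 1, -10)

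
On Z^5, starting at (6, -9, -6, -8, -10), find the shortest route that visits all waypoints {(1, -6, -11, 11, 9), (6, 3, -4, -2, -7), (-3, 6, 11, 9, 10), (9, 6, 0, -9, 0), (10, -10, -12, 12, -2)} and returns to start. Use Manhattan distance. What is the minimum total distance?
204
(one optimal route: (6, -9, -6, -8, -10) → (6, 3, -4, -2, -7) → (9, 6, 0, -9, 0) → (-3, 6, 11, 9, 10) → (1, -6, -11, 11, 9) → (10, -10, -12, 12, -2) → (6, -9, -6, -8, -10))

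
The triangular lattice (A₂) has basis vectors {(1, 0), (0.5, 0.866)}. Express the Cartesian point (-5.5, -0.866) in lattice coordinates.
-5b₁ - b₂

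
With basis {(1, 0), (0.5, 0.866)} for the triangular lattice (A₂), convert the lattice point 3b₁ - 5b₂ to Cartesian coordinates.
(0.5, -4.33)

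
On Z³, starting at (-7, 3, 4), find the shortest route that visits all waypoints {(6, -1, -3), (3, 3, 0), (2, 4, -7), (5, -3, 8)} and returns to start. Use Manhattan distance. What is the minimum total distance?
72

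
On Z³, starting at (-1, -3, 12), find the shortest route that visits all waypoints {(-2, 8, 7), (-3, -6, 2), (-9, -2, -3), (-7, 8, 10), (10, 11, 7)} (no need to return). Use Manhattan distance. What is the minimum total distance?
78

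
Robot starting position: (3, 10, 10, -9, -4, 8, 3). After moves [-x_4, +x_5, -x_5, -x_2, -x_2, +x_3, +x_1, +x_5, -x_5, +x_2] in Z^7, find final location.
(4, 9, 11, -10, -4, 8, 3)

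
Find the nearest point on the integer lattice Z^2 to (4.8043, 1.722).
(5, 2)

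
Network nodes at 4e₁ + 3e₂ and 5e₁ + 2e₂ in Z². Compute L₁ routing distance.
2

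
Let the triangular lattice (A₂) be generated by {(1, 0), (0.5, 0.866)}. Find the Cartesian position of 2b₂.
(1, 1.732)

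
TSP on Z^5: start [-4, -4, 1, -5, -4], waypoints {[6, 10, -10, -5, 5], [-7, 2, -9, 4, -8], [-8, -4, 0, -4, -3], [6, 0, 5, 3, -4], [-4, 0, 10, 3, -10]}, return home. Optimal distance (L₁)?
170
(one optimal route: (-4, -4, 1, -5, -4) → (6, 10, -10, -5, 5) → (6, 0, 5, 3, -4) → (-4, 0, 10, 3, -10) → (-7, 2, -9, 4, -8) → (-8, -4, 0, -4, -3) → (-4, -4, 1, -5, -4))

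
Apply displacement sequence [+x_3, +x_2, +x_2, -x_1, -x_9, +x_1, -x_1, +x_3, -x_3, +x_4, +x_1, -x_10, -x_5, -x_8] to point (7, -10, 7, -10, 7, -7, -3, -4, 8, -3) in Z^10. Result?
(7, -8, 8, -9, 6, -7, -3, -5, 7, -4)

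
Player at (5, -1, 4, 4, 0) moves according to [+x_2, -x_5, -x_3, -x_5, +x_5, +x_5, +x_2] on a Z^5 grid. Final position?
(5, 1, 3, 4, 0)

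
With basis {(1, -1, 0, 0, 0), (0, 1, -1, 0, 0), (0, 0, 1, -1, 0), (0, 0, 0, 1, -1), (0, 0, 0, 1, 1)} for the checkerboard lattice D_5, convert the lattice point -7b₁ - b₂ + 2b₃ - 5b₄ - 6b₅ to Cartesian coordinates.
(-7, 6, 3, -13, -1)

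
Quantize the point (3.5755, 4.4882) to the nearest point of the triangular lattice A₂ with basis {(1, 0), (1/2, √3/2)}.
(3.5, 4.33)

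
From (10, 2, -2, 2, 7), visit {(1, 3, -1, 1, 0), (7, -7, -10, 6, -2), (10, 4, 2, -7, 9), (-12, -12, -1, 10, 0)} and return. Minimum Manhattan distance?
156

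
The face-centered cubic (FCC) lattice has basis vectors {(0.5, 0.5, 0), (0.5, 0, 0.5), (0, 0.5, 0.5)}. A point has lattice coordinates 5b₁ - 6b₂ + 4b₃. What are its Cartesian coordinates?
(-0.5, 4.5, -1)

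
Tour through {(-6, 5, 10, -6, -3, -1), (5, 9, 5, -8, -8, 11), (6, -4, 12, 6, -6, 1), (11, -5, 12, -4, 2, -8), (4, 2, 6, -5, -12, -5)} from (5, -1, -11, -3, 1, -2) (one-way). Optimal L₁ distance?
177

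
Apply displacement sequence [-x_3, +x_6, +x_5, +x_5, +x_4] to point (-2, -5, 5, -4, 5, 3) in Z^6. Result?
(-2, -5, 4, -3, 7, 4)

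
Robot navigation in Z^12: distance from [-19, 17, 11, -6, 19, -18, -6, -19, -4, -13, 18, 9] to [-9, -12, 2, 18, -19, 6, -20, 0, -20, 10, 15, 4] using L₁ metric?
214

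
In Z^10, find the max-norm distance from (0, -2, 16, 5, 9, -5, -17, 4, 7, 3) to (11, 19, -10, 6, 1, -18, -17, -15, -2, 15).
26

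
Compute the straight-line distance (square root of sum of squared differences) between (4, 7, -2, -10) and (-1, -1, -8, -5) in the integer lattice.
12.2474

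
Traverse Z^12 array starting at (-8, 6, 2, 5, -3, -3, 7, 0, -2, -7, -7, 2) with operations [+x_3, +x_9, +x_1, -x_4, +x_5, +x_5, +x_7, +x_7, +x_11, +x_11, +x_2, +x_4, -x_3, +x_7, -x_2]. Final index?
(-7, 6, 2, 5, -1, -3, 10, 0, -1, -7, -5, 2)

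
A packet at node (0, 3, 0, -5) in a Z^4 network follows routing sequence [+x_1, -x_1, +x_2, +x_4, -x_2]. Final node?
(0, 3, 0, -4)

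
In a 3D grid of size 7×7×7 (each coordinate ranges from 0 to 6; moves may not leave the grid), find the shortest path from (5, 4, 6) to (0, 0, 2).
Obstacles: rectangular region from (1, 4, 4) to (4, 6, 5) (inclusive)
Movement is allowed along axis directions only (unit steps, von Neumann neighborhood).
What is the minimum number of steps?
13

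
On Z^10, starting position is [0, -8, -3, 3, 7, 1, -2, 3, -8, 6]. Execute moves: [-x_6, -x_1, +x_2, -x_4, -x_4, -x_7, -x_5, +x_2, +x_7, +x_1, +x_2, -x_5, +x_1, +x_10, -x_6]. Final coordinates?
(1, -5, -3, 1, 5, -1, -2, 3, -8, 7)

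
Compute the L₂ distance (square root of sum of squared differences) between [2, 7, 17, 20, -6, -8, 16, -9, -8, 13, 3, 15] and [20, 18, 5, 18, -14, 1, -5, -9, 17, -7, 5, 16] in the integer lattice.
47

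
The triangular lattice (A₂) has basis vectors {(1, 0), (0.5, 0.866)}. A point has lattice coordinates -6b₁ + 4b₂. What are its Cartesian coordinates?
(-4, 3.464)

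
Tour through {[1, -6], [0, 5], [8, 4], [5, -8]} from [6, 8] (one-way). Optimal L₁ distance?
33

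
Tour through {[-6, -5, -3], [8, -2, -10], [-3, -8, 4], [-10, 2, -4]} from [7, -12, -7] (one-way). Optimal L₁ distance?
67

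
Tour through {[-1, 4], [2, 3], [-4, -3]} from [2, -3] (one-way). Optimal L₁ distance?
20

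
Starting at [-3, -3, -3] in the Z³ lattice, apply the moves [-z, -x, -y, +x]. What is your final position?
(-3, -4, -4)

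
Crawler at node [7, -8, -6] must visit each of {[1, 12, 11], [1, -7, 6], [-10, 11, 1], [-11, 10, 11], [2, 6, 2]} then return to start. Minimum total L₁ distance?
114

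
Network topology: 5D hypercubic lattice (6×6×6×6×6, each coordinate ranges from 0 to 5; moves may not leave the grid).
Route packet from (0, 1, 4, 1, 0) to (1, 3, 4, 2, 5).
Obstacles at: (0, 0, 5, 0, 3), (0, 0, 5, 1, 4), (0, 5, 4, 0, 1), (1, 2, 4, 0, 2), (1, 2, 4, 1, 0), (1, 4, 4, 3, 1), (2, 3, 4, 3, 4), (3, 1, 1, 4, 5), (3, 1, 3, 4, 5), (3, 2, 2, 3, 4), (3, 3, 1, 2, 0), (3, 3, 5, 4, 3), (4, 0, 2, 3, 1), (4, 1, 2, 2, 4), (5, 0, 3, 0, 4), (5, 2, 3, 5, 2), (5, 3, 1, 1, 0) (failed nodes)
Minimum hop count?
9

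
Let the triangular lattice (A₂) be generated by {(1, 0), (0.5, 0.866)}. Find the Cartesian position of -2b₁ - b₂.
(-2.5, -0.866)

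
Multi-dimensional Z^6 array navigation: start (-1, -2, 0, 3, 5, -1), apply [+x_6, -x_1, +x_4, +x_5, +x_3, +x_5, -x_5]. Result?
(-2, -2, 1, 4, 6, 0)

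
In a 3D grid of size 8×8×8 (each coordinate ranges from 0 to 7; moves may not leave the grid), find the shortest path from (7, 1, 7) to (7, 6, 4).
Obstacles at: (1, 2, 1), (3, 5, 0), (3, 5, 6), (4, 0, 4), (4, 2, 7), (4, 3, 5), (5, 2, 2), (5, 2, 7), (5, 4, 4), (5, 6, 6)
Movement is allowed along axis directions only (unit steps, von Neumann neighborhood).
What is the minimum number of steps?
8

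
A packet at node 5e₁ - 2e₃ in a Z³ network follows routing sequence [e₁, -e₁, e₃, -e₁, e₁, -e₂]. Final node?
(5, -1, -1)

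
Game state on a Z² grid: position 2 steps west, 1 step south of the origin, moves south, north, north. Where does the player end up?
(-2, 0)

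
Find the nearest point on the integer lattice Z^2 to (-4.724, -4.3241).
(-5, -4)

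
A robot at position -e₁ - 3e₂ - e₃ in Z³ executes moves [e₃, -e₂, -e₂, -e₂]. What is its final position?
(-1, -6, 0)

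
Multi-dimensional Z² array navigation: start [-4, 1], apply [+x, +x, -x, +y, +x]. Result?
(-2, 2)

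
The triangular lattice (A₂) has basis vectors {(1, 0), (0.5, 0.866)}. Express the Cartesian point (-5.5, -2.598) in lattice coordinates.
-4b₁ - 3b₂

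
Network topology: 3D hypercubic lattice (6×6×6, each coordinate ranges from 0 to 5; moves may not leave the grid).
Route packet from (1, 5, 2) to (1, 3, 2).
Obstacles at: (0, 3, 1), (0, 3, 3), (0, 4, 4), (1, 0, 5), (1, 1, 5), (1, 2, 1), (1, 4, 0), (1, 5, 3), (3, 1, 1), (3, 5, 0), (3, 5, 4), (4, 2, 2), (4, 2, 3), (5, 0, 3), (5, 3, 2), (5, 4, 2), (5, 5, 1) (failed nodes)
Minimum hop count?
2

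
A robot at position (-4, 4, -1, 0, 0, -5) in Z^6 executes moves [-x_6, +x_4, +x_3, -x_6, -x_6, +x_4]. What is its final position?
(-4, 4, 0, 2, 0, -8)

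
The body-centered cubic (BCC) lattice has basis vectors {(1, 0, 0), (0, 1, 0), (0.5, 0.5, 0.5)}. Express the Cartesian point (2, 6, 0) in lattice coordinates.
2b₁ + 6b₂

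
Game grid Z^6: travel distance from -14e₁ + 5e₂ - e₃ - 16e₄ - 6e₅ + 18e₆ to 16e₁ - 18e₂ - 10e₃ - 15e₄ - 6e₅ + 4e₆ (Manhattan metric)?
77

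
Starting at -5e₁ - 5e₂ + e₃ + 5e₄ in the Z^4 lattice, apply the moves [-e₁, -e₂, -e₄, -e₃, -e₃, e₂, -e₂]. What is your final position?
(-6, -6, -1, 4)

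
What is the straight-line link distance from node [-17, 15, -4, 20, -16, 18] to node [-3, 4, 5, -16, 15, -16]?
61.7333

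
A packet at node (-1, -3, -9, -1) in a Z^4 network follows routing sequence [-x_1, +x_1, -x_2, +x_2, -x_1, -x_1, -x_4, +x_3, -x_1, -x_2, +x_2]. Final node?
(-4, -3, -8, -2)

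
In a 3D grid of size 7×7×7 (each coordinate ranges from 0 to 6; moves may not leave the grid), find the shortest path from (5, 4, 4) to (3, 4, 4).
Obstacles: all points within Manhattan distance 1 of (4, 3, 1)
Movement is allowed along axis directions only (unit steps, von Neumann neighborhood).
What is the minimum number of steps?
2
(one shortest path: (5, 4, 4) → (4, 4, 4) → (3, 4, 4))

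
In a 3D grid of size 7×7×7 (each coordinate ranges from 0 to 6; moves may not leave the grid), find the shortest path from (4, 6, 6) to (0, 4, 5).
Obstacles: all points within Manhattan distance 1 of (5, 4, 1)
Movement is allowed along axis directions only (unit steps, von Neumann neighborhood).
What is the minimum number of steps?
7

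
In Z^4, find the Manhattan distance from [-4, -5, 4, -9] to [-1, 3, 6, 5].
27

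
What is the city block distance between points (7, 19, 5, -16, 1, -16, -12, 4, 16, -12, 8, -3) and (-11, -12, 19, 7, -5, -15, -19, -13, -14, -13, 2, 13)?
170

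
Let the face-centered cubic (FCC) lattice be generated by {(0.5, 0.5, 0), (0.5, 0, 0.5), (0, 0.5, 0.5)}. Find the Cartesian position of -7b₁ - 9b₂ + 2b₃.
(-8, -2.5, -3.5)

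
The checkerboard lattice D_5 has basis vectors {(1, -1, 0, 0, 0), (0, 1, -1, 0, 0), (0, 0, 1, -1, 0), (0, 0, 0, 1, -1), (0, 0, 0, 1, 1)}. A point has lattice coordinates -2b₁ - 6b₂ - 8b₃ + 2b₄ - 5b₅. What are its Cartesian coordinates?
(-2, -4, -2, 5, -7)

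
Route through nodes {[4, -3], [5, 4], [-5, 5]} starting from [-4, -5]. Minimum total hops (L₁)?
29
(one optimal route: (-4, -5) → (4, -3) → (5, 4) → (-5, 5))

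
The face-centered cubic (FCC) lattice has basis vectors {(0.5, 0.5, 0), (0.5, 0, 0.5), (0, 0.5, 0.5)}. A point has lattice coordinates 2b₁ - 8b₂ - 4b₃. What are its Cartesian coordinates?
(-3, -1, -6)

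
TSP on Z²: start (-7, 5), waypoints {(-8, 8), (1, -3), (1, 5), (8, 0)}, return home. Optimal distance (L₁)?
54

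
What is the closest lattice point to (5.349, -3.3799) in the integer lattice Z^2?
(5, -3)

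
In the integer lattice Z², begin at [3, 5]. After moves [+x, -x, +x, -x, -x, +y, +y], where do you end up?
(2, 7)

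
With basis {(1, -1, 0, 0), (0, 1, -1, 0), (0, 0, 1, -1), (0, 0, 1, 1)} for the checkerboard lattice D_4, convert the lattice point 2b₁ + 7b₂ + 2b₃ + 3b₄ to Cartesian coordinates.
(2, 5, -2, 1)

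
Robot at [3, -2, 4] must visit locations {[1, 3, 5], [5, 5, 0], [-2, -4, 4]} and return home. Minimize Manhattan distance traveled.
42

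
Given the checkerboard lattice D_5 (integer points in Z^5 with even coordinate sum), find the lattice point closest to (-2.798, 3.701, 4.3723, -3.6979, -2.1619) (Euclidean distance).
(-3, 4, 5, -4, -2)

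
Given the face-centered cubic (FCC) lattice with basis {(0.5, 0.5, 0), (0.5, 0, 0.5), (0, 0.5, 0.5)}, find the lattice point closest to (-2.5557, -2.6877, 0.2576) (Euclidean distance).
(-2.5, -2.5, 0)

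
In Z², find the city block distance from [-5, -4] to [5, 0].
14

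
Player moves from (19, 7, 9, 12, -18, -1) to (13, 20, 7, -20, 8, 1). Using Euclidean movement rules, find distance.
43.7379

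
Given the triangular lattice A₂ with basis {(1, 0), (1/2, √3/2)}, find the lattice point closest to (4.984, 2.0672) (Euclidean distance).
(5, 1.732)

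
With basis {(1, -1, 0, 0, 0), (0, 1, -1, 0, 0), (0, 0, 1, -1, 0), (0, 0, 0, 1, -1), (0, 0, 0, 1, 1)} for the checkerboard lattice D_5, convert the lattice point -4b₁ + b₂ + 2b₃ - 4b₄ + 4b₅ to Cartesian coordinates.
(-4, 5, 1, -2, 8)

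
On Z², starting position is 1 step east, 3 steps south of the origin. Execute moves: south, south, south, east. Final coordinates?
(2, -6)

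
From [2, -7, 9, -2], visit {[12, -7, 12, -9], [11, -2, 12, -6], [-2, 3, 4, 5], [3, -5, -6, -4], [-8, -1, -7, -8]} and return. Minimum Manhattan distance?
140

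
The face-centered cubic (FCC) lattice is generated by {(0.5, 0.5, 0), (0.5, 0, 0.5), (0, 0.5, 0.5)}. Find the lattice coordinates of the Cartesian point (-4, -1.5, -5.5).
-8b₂ - 3b₃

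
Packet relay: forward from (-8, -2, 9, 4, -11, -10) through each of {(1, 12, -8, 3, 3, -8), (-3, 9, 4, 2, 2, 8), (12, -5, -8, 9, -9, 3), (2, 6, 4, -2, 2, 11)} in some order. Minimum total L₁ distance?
169
(one optimal route: (-8, -2, 9, 4, -11, -10) → (12, -5, -8, 9, -9, 3) → (1, 12, -8, 3, 3, -8) → (-3, 9, 4, 2, 2, 8) → (2, 6, 4, -2, 2, 11))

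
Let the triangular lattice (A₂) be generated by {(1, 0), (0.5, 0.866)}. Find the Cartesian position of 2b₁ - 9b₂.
(-2.5, -7.794)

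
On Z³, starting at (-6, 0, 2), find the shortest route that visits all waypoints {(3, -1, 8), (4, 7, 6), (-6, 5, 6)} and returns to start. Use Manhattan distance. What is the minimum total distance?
48
(one optimal route: (-6, 0, 2) → (3, -1, 8) → (4, 7, 6) → (-6, 5, 6) → (-6, 0, 2))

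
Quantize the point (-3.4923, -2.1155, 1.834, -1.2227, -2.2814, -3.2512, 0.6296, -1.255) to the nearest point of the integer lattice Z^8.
(-3, -2, 2, -1, -2, -3, 1, -1)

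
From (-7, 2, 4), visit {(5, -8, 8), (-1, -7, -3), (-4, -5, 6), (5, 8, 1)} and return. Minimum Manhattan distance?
88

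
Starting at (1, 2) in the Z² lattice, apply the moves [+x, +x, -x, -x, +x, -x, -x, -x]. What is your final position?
(-1, 2)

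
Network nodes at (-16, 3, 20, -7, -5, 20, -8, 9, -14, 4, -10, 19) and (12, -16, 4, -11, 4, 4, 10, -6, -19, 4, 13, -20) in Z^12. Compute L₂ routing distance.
66.1665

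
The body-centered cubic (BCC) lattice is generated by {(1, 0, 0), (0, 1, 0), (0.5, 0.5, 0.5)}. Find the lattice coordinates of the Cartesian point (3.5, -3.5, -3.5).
7b₁ - 7b₃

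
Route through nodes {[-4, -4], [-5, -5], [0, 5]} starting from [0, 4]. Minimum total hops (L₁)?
16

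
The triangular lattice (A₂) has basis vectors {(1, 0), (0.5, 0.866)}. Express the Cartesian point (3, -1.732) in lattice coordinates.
4b₁ - 2b₂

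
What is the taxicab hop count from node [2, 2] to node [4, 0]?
4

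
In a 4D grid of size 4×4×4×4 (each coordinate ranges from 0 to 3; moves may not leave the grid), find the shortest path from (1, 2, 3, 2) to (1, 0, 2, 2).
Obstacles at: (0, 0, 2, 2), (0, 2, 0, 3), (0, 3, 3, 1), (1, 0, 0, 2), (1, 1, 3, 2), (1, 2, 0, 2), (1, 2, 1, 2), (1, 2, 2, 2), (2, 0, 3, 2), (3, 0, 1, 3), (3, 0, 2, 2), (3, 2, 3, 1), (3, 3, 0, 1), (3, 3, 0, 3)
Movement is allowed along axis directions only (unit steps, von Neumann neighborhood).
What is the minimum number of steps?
5
(one shortest path: (1, 2, 3, 2) → (0, 2, 3, 2) → (0, 1, 3, 2) → (0, 0, 3, 2) → (1, 0, 3, 2) → (1, 0, 2, 2))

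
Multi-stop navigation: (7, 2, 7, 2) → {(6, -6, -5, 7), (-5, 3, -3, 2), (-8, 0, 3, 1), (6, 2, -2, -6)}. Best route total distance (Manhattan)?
80
(one optimal route: (7, 2, 7, 2) → (-8, 0, 3, 1) → (-5, 3, -3, 2) → (6, 2, -2, -6) → (6, -6, -5, 7))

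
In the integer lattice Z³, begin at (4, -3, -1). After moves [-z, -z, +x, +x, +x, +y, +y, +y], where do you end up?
(7, 0, -3)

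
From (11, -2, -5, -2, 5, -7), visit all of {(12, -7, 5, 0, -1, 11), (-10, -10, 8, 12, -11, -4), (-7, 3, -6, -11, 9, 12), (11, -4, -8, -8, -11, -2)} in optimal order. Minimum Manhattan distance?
223
(one optimal route: (11, -2, -5, -2, 5, -7) → (11, -4, -8, -8, -11, -2) → (-7, 3, -6, -11, 9, 12) → (12, -7, 5, 0, -1, 11) → (-10, -10, 8, 12, -11, -4))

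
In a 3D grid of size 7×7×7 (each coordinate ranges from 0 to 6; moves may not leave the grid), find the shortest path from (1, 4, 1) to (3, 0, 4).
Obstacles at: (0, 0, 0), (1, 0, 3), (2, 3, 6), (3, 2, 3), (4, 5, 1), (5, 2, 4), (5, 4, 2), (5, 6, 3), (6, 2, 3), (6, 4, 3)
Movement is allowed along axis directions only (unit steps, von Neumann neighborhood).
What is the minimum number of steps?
9
(one shortest path: (1, 4, 1) → (2, 4, 1) → (3, 4, 1) → (3, 3, 1) → (3, 2, 1) → (3, 1, 1) → (3, 0, 1) → (3, 0, 2) → (3, 0, 3) → (3, 0, 4))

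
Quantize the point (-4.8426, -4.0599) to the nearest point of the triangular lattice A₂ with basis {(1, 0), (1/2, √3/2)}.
(-4.5, -4.33)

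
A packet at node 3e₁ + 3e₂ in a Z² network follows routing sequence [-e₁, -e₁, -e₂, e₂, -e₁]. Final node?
(0, 3)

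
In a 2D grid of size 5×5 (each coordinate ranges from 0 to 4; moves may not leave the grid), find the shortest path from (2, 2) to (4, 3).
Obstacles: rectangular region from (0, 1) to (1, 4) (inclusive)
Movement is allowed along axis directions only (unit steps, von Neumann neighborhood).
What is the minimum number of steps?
3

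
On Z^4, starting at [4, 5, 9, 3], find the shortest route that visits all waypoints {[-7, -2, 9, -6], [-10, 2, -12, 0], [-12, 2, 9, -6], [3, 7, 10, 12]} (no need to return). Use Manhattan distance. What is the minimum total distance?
89
(one optimal route: (4, 5, 9, 3) → (3, 7, 10, 12) → (-7, -2, 9, -6) → (-12, 2, 9, -6) → (-10, 2, -12, 0))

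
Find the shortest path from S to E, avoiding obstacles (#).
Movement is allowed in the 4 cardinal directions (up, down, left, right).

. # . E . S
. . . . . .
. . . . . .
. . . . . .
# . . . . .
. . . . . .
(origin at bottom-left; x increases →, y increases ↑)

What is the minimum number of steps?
2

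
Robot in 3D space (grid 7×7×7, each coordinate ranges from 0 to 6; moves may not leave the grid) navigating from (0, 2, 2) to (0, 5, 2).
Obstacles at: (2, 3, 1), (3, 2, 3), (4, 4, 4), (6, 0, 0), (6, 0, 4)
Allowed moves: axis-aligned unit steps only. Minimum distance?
3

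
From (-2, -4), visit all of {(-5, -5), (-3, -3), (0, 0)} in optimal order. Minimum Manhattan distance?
14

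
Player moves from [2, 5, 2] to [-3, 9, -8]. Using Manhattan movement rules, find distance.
19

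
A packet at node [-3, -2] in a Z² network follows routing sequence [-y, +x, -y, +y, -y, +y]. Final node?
(-2, -3)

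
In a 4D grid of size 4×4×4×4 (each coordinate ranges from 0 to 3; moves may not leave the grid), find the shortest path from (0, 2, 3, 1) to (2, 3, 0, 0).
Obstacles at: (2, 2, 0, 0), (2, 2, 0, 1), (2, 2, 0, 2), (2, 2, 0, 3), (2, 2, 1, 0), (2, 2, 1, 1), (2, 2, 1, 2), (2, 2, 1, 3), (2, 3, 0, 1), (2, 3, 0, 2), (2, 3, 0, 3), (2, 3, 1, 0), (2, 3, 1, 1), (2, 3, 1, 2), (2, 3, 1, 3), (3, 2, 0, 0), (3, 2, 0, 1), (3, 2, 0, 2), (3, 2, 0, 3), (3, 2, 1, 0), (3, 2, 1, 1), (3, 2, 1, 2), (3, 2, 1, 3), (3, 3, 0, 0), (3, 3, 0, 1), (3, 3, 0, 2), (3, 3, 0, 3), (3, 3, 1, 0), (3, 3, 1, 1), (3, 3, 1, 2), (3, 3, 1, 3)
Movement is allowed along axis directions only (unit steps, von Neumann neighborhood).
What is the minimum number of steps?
7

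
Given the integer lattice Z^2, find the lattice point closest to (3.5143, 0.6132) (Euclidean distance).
(4, 1)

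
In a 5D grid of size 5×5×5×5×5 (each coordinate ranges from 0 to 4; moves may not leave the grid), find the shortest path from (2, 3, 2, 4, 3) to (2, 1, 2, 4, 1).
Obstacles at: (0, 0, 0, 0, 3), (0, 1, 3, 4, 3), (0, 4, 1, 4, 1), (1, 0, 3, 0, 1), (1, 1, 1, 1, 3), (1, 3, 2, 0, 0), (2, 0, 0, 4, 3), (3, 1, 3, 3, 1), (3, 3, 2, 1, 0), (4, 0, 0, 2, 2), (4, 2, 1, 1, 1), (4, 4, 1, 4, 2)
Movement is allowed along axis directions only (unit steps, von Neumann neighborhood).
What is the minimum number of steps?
4
(one shortest path: (2, 3, 2, 4, 3) → (2, 2, 2, 4, 3) → (2, 1, 2, 4, 3) → (2, 1, 2, 4, 2) → (2, 1, 2, 4, 1))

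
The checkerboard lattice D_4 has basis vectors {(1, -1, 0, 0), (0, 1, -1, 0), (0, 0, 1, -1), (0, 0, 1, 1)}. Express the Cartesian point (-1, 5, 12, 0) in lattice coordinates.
-b₁ + 4b₂ + 8b₃ + 8b₄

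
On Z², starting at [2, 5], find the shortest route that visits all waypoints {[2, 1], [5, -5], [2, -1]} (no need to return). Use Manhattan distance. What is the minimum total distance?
13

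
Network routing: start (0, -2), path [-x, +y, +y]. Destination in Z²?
(-1, 0)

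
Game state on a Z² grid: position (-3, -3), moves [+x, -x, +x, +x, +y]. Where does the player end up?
(-1, -2)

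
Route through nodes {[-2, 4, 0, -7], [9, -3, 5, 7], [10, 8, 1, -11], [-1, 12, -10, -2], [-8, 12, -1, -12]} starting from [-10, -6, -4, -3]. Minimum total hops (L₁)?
135
(one optimal route: (-10, -6, -4, -3) → (-2, 4, 0, -7) → (-1, 12, -10, -2) → (-8, 12, -1, -12) → (10, 8, 1, -11) → (9, -3, 5, 7))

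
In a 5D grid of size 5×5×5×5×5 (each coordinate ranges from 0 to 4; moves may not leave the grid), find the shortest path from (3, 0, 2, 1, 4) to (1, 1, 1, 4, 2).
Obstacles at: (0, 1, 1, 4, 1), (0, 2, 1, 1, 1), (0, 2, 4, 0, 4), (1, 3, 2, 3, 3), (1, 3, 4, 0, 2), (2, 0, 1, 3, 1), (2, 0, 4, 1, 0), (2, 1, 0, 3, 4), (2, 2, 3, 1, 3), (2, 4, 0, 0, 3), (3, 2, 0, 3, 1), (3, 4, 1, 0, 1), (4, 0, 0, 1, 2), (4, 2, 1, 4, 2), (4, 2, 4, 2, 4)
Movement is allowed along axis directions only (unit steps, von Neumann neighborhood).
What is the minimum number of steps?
9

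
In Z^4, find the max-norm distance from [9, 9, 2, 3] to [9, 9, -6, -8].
11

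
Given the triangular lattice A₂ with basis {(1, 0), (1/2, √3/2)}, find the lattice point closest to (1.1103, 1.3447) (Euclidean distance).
(1, 1.732)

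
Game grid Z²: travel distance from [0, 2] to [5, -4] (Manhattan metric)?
11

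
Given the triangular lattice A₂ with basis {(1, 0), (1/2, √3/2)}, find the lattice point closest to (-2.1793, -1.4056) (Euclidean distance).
(-2, -1.732)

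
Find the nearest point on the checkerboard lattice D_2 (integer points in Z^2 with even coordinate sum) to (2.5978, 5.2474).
(3, 5)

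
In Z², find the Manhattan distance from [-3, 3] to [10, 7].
17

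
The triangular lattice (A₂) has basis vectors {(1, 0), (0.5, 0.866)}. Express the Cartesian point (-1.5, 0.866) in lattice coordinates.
-2b₁ + b₂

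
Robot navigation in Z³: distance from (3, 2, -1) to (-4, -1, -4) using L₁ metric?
13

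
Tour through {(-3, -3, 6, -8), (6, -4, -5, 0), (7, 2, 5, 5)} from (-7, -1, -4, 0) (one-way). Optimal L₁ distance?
68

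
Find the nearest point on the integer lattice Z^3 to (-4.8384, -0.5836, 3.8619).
(-5, -1, 4)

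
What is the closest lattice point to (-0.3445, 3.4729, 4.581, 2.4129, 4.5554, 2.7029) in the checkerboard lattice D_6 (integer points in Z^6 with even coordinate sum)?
(0, 3, 5, 2, 5, 3)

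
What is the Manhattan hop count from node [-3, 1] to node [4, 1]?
7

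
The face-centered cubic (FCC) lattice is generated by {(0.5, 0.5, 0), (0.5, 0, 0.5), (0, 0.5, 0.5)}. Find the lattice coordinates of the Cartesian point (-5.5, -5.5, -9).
-2b₁ - 9b₂ - 9b₃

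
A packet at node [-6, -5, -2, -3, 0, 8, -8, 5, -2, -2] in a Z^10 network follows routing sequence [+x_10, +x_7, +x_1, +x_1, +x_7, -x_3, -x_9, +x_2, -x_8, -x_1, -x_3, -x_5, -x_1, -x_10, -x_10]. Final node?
(-6, -4, -4, -3, -1, 8, -6, 4, -3, -3)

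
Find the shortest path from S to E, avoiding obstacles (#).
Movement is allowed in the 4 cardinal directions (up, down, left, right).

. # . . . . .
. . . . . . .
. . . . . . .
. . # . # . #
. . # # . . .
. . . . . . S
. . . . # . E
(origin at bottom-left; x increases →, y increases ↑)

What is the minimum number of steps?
1
(one shortest path: (6, 1) → (6, 0))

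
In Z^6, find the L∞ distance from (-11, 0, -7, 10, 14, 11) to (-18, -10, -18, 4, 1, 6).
13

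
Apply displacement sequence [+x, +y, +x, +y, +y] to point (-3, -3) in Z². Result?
(-1, 0)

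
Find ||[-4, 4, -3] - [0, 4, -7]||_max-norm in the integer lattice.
4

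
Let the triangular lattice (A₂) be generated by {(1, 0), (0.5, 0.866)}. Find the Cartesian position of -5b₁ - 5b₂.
(-7.5, -4.33)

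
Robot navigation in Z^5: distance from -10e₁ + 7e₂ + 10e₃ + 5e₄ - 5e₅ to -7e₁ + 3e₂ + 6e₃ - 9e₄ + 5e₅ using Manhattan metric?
35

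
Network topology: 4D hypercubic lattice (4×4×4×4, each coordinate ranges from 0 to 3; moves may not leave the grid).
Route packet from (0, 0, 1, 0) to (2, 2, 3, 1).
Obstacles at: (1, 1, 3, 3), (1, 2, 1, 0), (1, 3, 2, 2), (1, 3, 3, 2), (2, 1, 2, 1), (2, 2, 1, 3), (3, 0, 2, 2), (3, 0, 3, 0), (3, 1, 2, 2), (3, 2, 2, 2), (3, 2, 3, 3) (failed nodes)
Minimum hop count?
7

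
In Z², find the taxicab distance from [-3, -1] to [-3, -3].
2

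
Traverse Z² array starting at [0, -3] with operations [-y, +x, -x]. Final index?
(0, -4)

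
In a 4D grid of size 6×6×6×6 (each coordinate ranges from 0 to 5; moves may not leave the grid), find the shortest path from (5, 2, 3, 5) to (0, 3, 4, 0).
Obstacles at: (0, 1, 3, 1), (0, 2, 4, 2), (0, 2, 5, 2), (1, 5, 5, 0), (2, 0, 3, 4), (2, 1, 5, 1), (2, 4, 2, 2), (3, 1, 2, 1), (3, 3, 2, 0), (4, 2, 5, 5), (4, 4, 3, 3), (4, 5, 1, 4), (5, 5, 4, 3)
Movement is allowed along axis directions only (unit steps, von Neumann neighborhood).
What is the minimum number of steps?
12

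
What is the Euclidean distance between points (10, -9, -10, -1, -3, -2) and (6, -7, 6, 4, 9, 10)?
24.2693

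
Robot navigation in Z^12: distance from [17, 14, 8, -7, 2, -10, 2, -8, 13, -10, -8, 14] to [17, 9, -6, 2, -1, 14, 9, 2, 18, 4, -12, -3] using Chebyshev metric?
24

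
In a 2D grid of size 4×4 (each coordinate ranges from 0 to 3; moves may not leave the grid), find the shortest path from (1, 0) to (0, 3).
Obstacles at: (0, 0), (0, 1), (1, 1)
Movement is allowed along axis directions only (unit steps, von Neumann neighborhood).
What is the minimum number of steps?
6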